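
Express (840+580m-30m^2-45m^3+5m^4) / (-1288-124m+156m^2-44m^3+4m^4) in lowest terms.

(-60-20m+5m^2)/(92-24m+4m^2)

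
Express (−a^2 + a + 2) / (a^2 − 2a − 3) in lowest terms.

(−a + 2)/(a − 3)

By polynomial division,
  −a^2 + a + 2 = (−1)(a^2 − 2a − 3) + (−a − 1)
  a^2 − 2a − 3 = (−a + 3)(−a − 1) + (0)
Last nonzero remainder: −a − 1. Dividing through by −1 gives the monic gcd a + 1.
Cancel a + 1 from numerator and denominator to get the reduced form.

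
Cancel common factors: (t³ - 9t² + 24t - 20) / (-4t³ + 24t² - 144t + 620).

Apply the Euclidean algorithm:
  t³ - 9t² + 24t - 20 = (-1/4)(-4t³ + 24t² - 144t + 620) + (-3t² - 12t + 135)
  -4t³ + 24t² - 144t + 620 = ((4/3)t - 40/3)(-3t² - 12t + 135) + (-484t + 2420)
  -3t² - 12t + 135 = ((3/484)t + 27/484)(-484t + 2420) + (0)
Last nonzero remainder: -484t + 2420. Dividing through by -484 gives the monic gcd t - 5.
Cancel t - 5 from numerator and denominator to get the reduced form.

(-t² + 4t - 4)/(4t² - 4t + 124)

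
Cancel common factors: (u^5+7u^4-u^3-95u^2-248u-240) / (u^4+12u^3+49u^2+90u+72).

(u^2+u-20)/(u+6)

Euclidean algorithm in ℚ[u]:
  u^5+7u^4-u^3-95u^2-248u-240 = (u-5)(u^4+12u^3+49u^2+90u+72) + (10u^3+60u^2+130u+120)
  u^4+12u^3+49u^2+90u+72 = ((1/10)u+3/5)(10u^3+60u^2+130u+120) + (0)
Last nonzero remainder: 10u^3+60u^2+130u+120. Dividing through by 10 gives the monic gcd u^3+6u^2+13u+12.
Cancel u^3+6u^2+13u+12 from numerator and denominator to get the reduced form.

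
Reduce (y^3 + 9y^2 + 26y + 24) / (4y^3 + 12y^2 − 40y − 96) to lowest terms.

Euclidean algorithm in ℚ[y]:
  y^3 + 9y^2 + 26y + 24 = (1/4)(4y^3 + 12y^2 − 40y − 96) + (6y^2 + 36y + 48)
  4y^3 + 12y^2 − 40y − 96 = ((2/3)y − 2)(6y^2 + 36y + 48) + (0)
Last nonzero remainder: 6y^2 + 36y + 48. Dividing through by 6 gives the monic gcd y^2 + 6y + 8.
Cancel y^2 + 6y + 8 from numerator and denominator to get the reduced form.

(y + 3)/(4y − 12)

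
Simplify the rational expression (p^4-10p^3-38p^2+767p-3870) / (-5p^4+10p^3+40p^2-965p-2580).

Repeated division with remainder:
  p^4-10p^3-38p^2+767p-3870 = (-1/5)(-5p^4+10p^3+40p^2-965p-2580) + (-8p^3-30p^2+574p-4386)
  -5p^4+10p^3+40p^2-965p-2580 = ((5/8)p-115/32)(-8p^3-30p^2+574p-4386) + (-(6825/16)p^2+(61425/16)p-293475/16)
  -8p^3-30p^2+574p-4386 = ((128/6825)p+544/2275)(-(6825/16)p^2+(61425/16)p-293475/16) + (0)
Last nonzero remainder: -(6825/16)p^2+(61425/16)p-293475/16. Dividing through by -6825/16 gives the monic gcd p^2-9p+43.
Cancel p^2-9p+43 from numerator and denominator to get the reduced form.

(-p^2+p+90)/(5p^2+35p+60)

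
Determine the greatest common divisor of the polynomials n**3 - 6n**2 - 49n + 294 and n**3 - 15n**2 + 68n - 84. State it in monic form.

n**2 - 13n + 42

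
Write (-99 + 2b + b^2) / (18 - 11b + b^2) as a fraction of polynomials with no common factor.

By polynomial division,
  b^2 + 2b - 99 = (b^2 - 11b + 18) + (13b - 117)
  b^2 - 11b + 18 = ((1/13)b - 2/13)(13b - 117) + (0)
Last nonzero remainder: 13b - 117. Dividing through by 13 gives the monic gcd b - 9.
Cancel b - 9 from numerator and denominator to get the reduced form.

(11 + b)/(-2 + b)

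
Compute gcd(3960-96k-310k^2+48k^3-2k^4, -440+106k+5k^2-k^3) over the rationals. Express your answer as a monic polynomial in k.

Apply the Euclidean algorithm:
  -2k^4+48k^3-310k^2-96k+3960 = (2k-38)(-k^3+5k^2+106k-440) + (-332k^2+4812k-12760)
  -k^3+5k^2+106k-440 = ((1/332)k+197/6889)(-332k^2+4812k-12760) + ((47040/6889)k-517440/6889)
  -332k^2+4812k-12760 = (-(571787/11760)k+199781/1176)((47040/6889)k-517440/6889) + (0)
Last nonzero remainder: (47040/6889)k-517440/6889. Dividing through by 47040/6889 gives the monic gcd k-11.

-11+k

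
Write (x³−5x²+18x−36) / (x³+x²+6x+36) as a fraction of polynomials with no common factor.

(x−3)/(x+3)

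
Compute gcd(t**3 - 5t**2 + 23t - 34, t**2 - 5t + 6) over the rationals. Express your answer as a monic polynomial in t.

Apply the Euclidean algorithm:
  t**3 - 5t**2 + 23t - 34 = (t)(t**2 - 5t + 6) + (17t - 34)
  t**2 - 5t + 6 = ((1/17)t - 3/17)(17t - 34) + (0)
Last nonzero remainder: 17t - 34. Dividing through by 17 gives the monic gcd t - 2.

t - 2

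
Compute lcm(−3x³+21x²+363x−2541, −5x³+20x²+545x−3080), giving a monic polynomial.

x⁴−15x³−65x²+1815x−6776

Apply the Euclidean algorithm:
  −3x³+21x²+363x−2541 = (3/5)(−5x³+20x²+545x−3080) + (9x²+36x−693)
  −5x³+20x²+545x−3080 = (−(5/9)x+40/9)(9x²+36x−693) + (0)
Last nonzero remainder: 9x²+36x−693. Dividing through by 9 gives the monic gcd x²+4x−77.
Then lcm(f, g) = f·g / gcd(f, g); expanding and making the result monic gives the answer.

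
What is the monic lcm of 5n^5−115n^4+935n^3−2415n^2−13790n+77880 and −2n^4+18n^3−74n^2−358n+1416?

Apply the Euclidean algorithm:
  5n^5−115n^4+935n^3−2415n^2−13790n+77880 = (−(5/2)n+35)(−2n^4+18n^3−74n^2−358n+1416) + (120n^3−720n^2+2280n+28320)
  −2n^4+18n^3−74n^2−358n+1416 = (−(1/60)n+1/20)(120n^3−720n^2+2280n+28320) + (0)
Last nonzero remainder: 120n^3−720n^2+2280n+28320. Dividing through by 120 gives the monic gcd n^3−6n^2+19n+236.
Then lcm(f, g) = f·g / gcd(f, g); expanding and making the result monic gives the answer.

n^6−26n^5+256n^4−1044n^3−1309n^2+23850n−46728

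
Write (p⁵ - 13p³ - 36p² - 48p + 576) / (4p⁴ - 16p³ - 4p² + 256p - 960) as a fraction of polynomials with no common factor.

(p³ + 3p - 36)/(4p² - 16p + 60)

By polynomial division,
  p⁵ - 13p³ - 36p² - 48p + 576 = ((1/4)p + 1)(4p⁴ - 16p³ - 4p² + 256p - 960) + (4p³ - 96p² - 64p + 1536)
  4p⁴ - 16p³ - 4p² + 256p - 960 = (p + 20)(4p³ - 96p² - 64p + 1536) + (1980p² - 31680)
  4p³ - 96p² - 64p + 1536 = ((1/495)p - 8/165)(1980p² - 31680) + (0)
Last nonzero remainder: 1980p² - 31680. Dividing through by 1980 gives the monic gcd p² - 16.
Cancel p² - 16 from numerator and denominator to get the reduced form.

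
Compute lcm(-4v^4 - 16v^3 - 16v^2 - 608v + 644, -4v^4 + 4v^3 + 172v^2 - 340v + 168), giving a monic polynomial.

By polynomial division,
  -4v^4 - 16v^3 - 16v^2 - 608v + 644 = (-4v^4 + 4v^3 + 172v^2 - 340v + 168) + (-20v^3 - 188v^2 - 268v + 476)
  -4v^4 + 4v^3 + 172v^2 - 340v + 168 = ((1/5)v - 52/25)(-20v^3 - 188v^2 - 268v + 476) + (-(4136/25)v^2 - (24816/25)v + 28952/25)
  -20v^3 - 188v^2 - 268v + 476 = ((125/1034)v + 425/1034)(-(4136/25)v^2 - (24816/25)v + 28952/25) + (0)
Last nonzero remainder: -(4136/25)v^2 - (24816/25)v + 28952/25. Dividing through by -4136/25 gives the monic gcd v^2 + 6v - 7.
Then lcm(f, g) = f·g / gcd(f, g); expanding and making the result monic gives the answer.

v^6 - 3v^5 - 18v^4 + 148v^3 - 1201v^2 + 2039v - 966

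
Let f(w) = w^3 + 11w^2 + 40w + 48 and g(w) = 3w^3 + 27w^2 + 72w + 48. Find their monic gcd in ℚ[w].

w^2 + 8w + 16

Repeated division with remainder:
  w^3 + 11w^2 + 40w + 48 = (1/3)(3w^3 + 27w^2 + 72w + 48) + (2w^2 + 16w + 32)
  3w^3 + 27w^2 + 72w + 48 = ((3/2)w + 3/2)(2w^2 + 16w + 32) + (0)
Last nonzero remainder: 2w^2 + 16w + 32. Dividing through by 2 gives the monic gcd w^2 + 8w + 16.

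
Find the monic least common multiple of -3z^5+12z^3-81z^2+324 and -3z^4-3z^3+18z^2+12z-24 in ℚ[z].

z^7+z^6-6z^5+23z^4+35z^3-162z^2-108z+216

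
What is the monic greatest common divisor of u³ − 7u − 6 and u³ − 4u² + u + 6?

u² − 2u − 3

Repeated division with remainder:
  u³ − 7u − 6 = (u³ − 4u² + u + 6) + (4u² − 8u − 12)
  u³ − 4u² + u + 6 = ((1/4)u − 1/2)(4u² − 8u − 12) + (0)
Last nonzero remainder: 4u² − 8u − 12. Dividing through by 4 gives the monic gcd u² − 2u − 3.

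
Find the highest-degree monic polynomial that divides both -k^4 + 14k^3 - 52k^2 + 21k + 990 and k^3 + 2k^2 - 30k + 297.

k^2 - 7k + 33

Apply the Euclidean algorithm:
  -k^4 + 14k^3 - 52k^2 + 21k + 990 = (-k + 16)(k^3 + 2k^2 - 30k + 297) + (-114k^2 + 798k - 3762)
  k^3 + 2k^2 - 30k + 297 = (-(1/114)k - 3/38)(-114k^2 + 798k - 3762) + (0)
Last nonzero remainder: -114k^2 + 798k - 3762. Dividing through by -114 gives the monic gcd k^2 - 7k + 33.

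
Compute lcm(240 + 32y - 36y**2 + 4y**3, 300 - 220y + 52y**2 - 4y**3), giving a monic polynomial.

900 - 360y - 139y**2 + 95y**3 - 17y**4 + y**5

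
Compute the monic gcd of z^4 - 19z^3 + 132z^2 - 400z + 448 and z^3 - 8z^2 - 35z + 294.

z - 7

By polynomial division,
  z^4 - 19z^3 + 132z^2 - 400z + 448 = (z - 11)(z^3 - 8z^2 - 35z + 294) + (79z^2 - 1079z + 3682)
  z^3 - 8z^2 - 35z + 294 = ((1/79)z + 447/6241)(79z^2 - 1079z + 3682) + (-(27000/6241)z + 189000/6241)
  79z^2 - 1079z + 3682 = (-(493039/27000)z + 1641383/13500)(-(27000/6241)z + 189000/6241) + (0)
Last nonzero remainder: -(27000/6241)z + 189000/6241. Dividing through by -27000/6241 gives the monic gcd z - 7.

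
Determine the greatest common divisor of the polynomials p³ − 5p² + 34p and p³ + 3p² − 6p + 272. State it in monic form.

p² − 5p + 34

Apply the Euclidean algorithm:
  p³ − 5p² + 34p = (p³ + 3p² − 6p + 272) + (−8p² + 40p − 272)
  p³ + 3p² − 6p + 272 = (−(1/8)p − 1)(−8p² + 40p − 272) + (0)
Last nonzero remainder: −8p² + 40p − 272. Dividing through by −8 gives the monic gcd p² − 5p + 34.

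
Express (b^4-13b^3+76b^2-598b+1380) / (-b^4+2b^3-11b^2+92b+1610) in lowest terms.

(-b^2+13b-30)/(b^2-2b-35)

Repeated division with remainder:
  b^4-13b^3+76b^2-598b+1380 = (-1)(-b^4+2b^3-11b^2+92b+1610) + (-11b^3+65b^2-506b+2990)
  -b^4+2b^3-11b^2+92b+1610 = ((1/11)b+43/121)(-11b^3+65b^2-506b+2990) + ((1440/121)b^2+66240/121)
  -11b^3+65b^2-506b+2990 = (-(1331/1440)b+1573/288)((1440/121)b^2+66240/121) + (0)
Last nonzero remainder: (1440/121)b^2+66240/121. Dividing through by 1440/121 gives the monic gcd b^2+46.
Cancel b^2+46 from numerator and denominator to get the reduced form.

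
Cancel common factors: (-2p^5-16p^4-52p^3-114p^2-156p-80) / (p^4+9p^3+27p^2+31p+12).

(-2p^3-6p^2-14p-20)/(p^2+4p+3)

Apply the Euclidean algorithm:
  -2p^5-16p^4-52p^3-114p^2-156p-80 = (-2p+2)(p^4+9p^3+27p^2+31p+12) + (-16p^3-106p^2-194p-104)
  p^4+9p^3+27p^2+31p+12 = (-(1/16)p-19/128)(-16p^3-106p^2-194p-104) + (-(55/64)p^2-(275/64)p-55/16)
  -16p^3-106p^2-194p-104 = ((1024/55)p+1664/55)(-(55/64)p^2-(275/64)p-55/16) + (0)
Last nonzero remainder: -(55/64)p^2-(275/64)p-55/16. Dividing through by -55/64 gives the monic gcd p^2+5p+4.
Cancel p^2+5p+4 from numerator and denominator to get the reduced form.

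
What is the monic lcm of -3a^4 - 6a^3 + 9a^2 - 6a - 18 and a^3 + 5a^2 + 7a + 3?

Apply the Euclidean algorithm:
  -3a^4 - 6a^3 + 9a^2 - 6a - 18 = (-3a + 9)(a^3 + 5a^2 + 7a + 3) + (-15a^2 - 60a - 45)
  a^3 + 5a^2 + 7a + 3 = (-(1/15)a - 1/15)(-15a^2 - 60a - 45) + (0)
Last nonzero remainder: -15a^2 - 60a - 45. Dividing through by -15 gives the monic gcd a^2 + 4a + 3.
Then lcm(f, g) = f·g / gcd(f, g); expanding and making the result monic gives the answer.

a^5 + 3a^4 - a^3 - a^2 + 8a + 6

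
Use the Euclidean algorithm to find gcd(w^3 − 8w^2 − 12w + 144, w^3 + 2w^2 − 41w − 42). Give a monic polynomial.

By polynomial division,
  w^3 − 8w^2 − 12w + 144 = (w^3 + 2w^2 − 41w − 42) + (−10w^2 + 29w + 186)
  w^3 + 2w^2 − 41w − 42 = (−(1/10)w − 49/100)(−10w^2 + 29w + 186) + (−(819/100)w + 2457/50)
  −10w^2 + 29w + 186 = ((1000/819)w + 3100/819)(−(819/100)w + 2457/50) + (0)
Last nonzero remainder: −(819/100)w + 2457/50. Dividing through by −819/100 gives the monic gcd w − 6.

w − 6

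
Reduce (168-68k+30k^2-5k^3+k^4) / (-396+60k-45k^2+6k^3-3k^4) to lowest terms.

(-14+k-k^2)/(33+6k+3k^2)

By polynomial division,
  k^4-5k^3+30k^2-68k+168 = (-1/3)(-3k^4+6k^3-45k^2+60k-396) + (-3k^3+15k^2-48k+36)
  -3k^4+6k^3-45k^2+60k-396 = (k+3)(-3k^3+15k^2-48k+36) + (-42k^2+168k-504)
  -3k^3+15k^2-48k+36 = ((1/14)k-1/14)(-42k^2+168k-504) + (0)
Last nonzero remainder: -42k^2+168k-504. Dividing through by -42 gives the monic gcd k^2-4k+12.
Cancel k^2-4k+12 from numerator and denominator to get the reduced form.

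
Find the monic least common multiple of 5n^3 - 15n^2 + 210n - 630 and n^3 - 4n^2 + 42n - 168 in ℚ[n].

n^4 - 7n^3 + 54n^2 - 294n + 504

By polynomial division,
  5n^3 - 15n^2 + 210n - 630 = (5)(n^3 - 4n^2 + 42n - 168) + (5n^2 + 210)
  n^3 - 4n^2 + 42n - 168 = ((1/5)n - 4/5)(5n^2 + 210) + (0)
Last nonzero remainder: 5n^2 + 210. Dividing through by 5 gives the monic gcd n^2 + 42.
Then lcm(f, g) = f·g / gcd(f, g); expanding and making the result monic gives the answer.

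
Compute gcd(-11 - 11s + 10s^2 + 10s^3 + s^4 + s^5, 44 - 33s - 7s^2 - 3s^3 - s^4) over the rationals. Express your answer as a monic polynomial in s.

Repeated division with remainder:
  s^5 + s^4 + 10s^3 + 10s^2 - 11s - 11 = (-s + 2)(-s^4 - 3s^3 - 7s^2 - 33s + 44) + (9s^3 - 9s^2 + 99s - 99)
  -s^4 - 3s^3 - 7s^2 - 33s + 44 = (-(1/9)s - 4/9)(9s^3 - 9s^2 + 99s - 99) + (0)
Last nonzero remainder: 9s^3 - 9s^2 + 99s - 99. Dividing through by 9 gives the monic gcd s^3 - s^2 + 11s - 11.

-11 + 11s - s^2 + s^3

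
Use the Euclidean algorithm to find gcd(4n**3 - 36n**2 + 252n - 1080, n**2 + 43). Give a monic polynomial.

1

Repeated division with remainder:
  4n**3 - 36n**2 + 252n - 1080 = (4n - 36)(n**2 + 43) + (80n + 468)
  n**2 + 43 = ((1/80)n - 117/1600)(80n + 468) + (30889/400)
  80n + 468 = ((32000/30889)n + 187200/30889)(30889/400) + (0)
The last nonzero remainder is the constant 30889/400, so the polynomials are coprime and gcd = 1.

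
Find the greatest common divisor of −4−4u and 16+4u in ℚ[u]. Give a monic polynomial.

1

By polynomial division,
  −4u−4 = (−1)(4u+16) + (12)
  4u+16 = ((1/3)u+4/3)(12) + (0)
The last nonzero remainder is the constant 12, so the polynomials are coprime and gcd = 1.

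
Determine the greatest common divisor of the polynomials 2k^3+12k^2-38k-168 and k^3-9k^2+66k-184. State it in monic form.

k-4

Apply the Euclidean algorithm:
  2k^3+12k^2-38k-168 = (2)(k^3-9k^2+66k-184) + (30k^2-170k+200)
  k^3-9k^2+66k-184 = ((1/30)k-1/9)(30k^2-170k+200) + ((364/9)k-1456/9)
  30k^2-170k+200 = ((135/182)k-225/182)((364/9)k-1456/9) + (0)
Last nonzero remainder: (364/9)k-1456/9. Dividing through by 364/9 gives the monic gcd k-4.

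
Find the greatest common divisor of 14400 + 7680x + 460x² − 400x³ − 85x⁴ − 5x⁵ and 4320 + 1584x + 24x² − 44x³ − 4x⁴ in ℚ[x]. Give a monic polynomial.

180 + 96x + 17x² + x³

Apply the Euclidean algorithm:
  −5x⁵ − 85x⁴ − 400x³ + 460x² + 7680x + 14400 = ((5/4)x + 15/2)(−4x⁴ − 44x³ + 24x² + 1584x + 4320) + (−100x³ − 1700x² − 9600x − 18000)
  −4x⁴ − 44x³ + 24x² + 1584x + 4320 = ((1/25)x − 6/25)(−100x³ − 1700x² − 9600x − 18000) + (0)
Last nonzero remainder: −100x³ − 1700x² − 9600x − 18000. Dividing through by −100 gives the monic gcd x³ + 17x² + 96x + 180.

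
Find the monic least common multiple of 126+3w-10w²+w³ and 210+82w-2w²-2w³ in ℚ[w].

Apply the Euclidean algorithm:
  w³-10w²+3w+126 = (-1/2)(-2w³-2w²+82w+210) + (-11w²+44w+231)
  -2w³-2w²+82w+210 = ((2/11)w+10/11)(-11w²+44w+231) + (0)
Last nonzero remainder: -11w²+44w+231. Dividing through by -11 gives the monic gcd w²-4w-21.
Then lcm(f, g) = f·g / gcd(f, g); expanding and making the result monic gives the answer.

630+141w-47w²-5w³+w⁴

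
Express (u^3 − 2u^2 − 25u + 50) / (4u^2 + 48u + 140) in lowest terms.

Apply the Euclidean algorithm:
  u^3 − 2u^2 − 25u + 50 = ((1/4)u − 7/2)(4u^2 + 48u + 140) + (108u + 540)
  4u^2 + 48u + 140 = ((1/27)u + 7/27)(108u + 540) + (0)
Last nonzero remainder: 108u + 540. Dividing through by 108 gives the monic gcd u + 5.
Cancel u + 5 from numerator and denominator to get the reduced form.

(u^2 − 7u + 10)/(4u + 28)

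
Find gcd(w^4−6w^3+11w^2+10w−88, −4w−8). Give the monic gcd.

w+2

Apply the Euclidean algorithm:
  w^4−6w^3+11w^2+10w−88 = (−(1/4)w^3+2w^2−(27/4)w+11)(−4w−8) + (0)
Last nonzero remainder: −4w−8. Dividing through by −4 gives the monic gcd w+2.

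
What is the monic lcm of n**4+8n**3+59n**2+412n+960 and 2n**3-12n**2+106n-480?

Repeated division with remainder:
  n**4+8n**3+59n**2+412n+960 = ((1/2)n+7)(2n**3-12n**2+106n-480) + (90n**2-90n+4320)
  2n**3-12n**2+106n-480 = ((1/45)n-1/9)(90n**2-90n+4320) + (0)
Last nonzero remainder: 90n**2-90n+4320. Dividing through by 90 gives the monic gcd n**2-n+48.
Then lcm(f, g) = f·g / gcd(f, g); expanding and making the result monic gives the answer.

n**5+3n**4+19n**3+117n**2-1100n-4800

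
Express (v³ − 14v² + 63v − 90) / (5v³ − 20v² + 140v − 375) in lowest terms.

(v² − 11v + 30)/(5v² − 5v + 125)

Apply the Euclidean algorithm:
  v³ − 14v² + 63v − 90 = (1/5)(5v³ − 20v² + 140v − 375) + (−10v² + 35v − 15)
  5v³ − 20v² + 140v − 375 = (−(1/2)v + 1/4)(−10v² + 35v − 15) + ((495/4)v − 1485/4)
  −10v² + 35v − 15 = (−(8/99)v + 4/99)((495/4)v − 1485/4) + (0)
Last nonzero remainder: (495/4)v − 1485/4. Dividing through by 495/4 gives the monic gcd v − 3.
Cancel v − 3 from numerator and denominator to get the reduced form.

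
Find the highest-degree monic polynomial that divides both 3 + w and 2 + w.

Euclidean algorithm in ℚ[w]:
  w + 3 = (w + 2) + (1)
  w + 2 = (w + 2)(1) + (0)
The last nonzero remainder is the constant 1, so the polynomials are coprime and gcd = 1.

1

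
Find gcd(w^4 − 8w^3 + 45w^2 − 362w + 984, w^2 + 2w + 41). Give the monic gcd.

w^2 + 2w + 41

Apply the Euclidean algorithm:
  w^4 − 8w^3 + 45w^2 − 362w + 984 = (w^2 − 10w + 24)(w^2 + 2w + 41) + (0)
The last nonzero remainder w^2 + 2w + 41 is already monic.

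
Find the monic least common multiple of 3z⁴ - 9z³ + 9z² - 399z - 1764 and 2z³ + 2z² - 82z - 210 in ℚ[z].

z⁵ + 2z⁴ - 12z³ - 118z² - 1253z - 2940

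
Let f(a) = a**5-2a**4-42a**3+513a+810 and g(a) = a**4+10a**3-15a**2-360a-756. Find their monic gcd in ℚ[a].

a**2-3a-18

Repeated division with remainder:
  a**5-2a**4-42a**3+513a+810 = (a-12)(a**4+10a**3-15a**2-360a-756) + (93a**3+180a**2-3051a-8262)
  a**4+10a**3-15a**2-360a-756 = ((1/93)a+250/2883)(93a**3+180a**2-3051a-8262) + ((2112/961)a**2-(6336/961)a-38016/961)
  93a**3+180a**2-3051a-8262 = ((29791/704)a+147033/704)((2112/961)a**2-(6336/961)a-38016/961) + (0)
Last nonzero remainder: (2112/961)a**2-(6336/961)a-38016/961. Dividing through by 2112/961 gives the monic gcd a**2-3a-18.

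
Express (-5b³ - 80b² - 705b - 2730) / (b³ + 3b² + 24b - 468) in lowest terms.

(-5b - 35)/(b - 6)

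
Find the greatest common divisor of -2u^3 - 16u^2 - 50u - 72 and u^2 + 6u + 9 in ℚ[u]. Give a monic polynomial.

Repeated division with remainder:
  -2u^3 - 16u^2 - 50u - 72 = (-2u - 4)(u^2 + 6u + 9) + (-8u - 36)
  u^2 + 6u + 9 = (-(1/8)u - 3/16)(-8u - 36) + (9/4)
  -8u - 36 = (-(32/9)u - 16)(9/4) + (0)
The last nonzero remainder is the constant 9/4, so the polynomials are coprime and gcd = 1.

1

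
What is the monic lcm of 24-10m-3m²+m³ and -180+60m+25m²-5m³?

By polynomial division,
  m³-3m²-10m+24 = (-1/5)(-5m³+25m²+60m-180) + (2m²+2m-12)
  -5m³+25m²+60m-180 = (-(5/2)m+15)(2m²+2m-12) + (0)
Last nonzero remainder: 2m²+2m-12. Dividing through by 2 gives the monic gcd m²+m-6.
Then lcm(f, g) = f·g / gcd(f, g); expanding and making the result monic gives the answer.

-144+84m+8m²-9m³+m⁴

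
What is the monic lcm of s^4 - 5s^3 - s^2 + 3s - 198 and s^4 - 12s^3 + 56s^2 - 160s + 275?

s^6 - 15s^5 + 74s^4 - 112s^3 - 253s^2 + 2055s - 4950

Euclidean algorithm in ℚ[s]:
  s^4 - 5s^3 - s^2 + 3s - 198 = (s^4 - 12s^3 + 56s^2 - 160s + 275) + (7s^3 - 57s^2 + 163s - 473)
  s^4 - 12s^3 + 56s^2 - 160s + 275 = ((1/7)s - 27/49)(7s^3 - 57s^2 + 163s - 473) + ((64/49)s^2 - (128/49)s + 704/49)
  7s^3 - 57s^2 + 163s - 473 = ((343/64)s - 2107/64)((64/49)s^2 - (128/49)s + 704/49) + (0)
Last nonzero remainder: (64/49)s^2 - (128/49)s + 704/49. Dividing through by 64/49 gives the monic gcd s^2 - 2s + 11.
Then lcm(f, g) = f·g / gcd(f, g); expanding and making the result monic gives the answer.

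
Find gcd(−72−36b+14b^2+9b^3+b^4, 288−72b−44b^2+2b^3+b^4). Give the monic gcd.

−12+4b+b^2

Repeated division with remainder:
  b^4+9b^3+14b^2−36b−72 = (b^4+2b^3−44b^2−72b+288) + (7b^3+58b^2+36b−360)
  b^4+2b^3−44b^2−72b+288 = ((1/7)b−44/49)(7b^3+58b^2+36b−360) + ((144/49)b^2+(576/49)b−1728/49)
  7b^3+58b^2+36b−360 = ((343/144)b+245/24)((144/49)b^2+(576/49)b−1728/49) + (0)
Last nonzero remainder: (144/49)b^2+(576/49)b−1728/49. Dividing through by 144/49 gives the monic gcd b^2+4b−12.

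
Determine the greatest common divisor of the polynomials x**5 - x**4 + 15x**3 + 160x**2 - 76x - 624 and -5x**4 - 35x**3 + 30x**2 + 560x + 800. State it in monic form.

Repeated division with remainder:
  x**5 - x**4 + 15x**3 + 160x**2 - 76x - 624 = (-(1/5)x + 8/5)(-5x**4 - 35x**3 + 30x**2 + 560x + 800) + (77x**3 + 224x**2 - 812x - 1904)
  -5x**4 - 35x**3 + 30x**2 + 560x + 800 = (-(5/77)x - 225/847)(77x**3 + 224x**2 - 812x - 1904) + ((4450/121)x**2 + (26700/121)x + 35600/121)
  77x**3 + 224x**2 - 812x - 1904 = ((9317/4450)x - 14399/2225)((4450/121)x**2 + (26700/121)x + 35600/121) + (0)
Last nonzero remainder: (4450/121)x**2 + (26700/121)x + 35600/121. Dividing through by 4450/121 gives the monic gcd x**2 + 6x + 8.

x**2 + 6x + 8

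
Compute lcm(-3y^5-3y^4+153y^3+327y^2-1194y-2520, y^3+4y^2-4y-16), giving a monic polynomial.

Repeated division with remainder:
  -3y^5-3y^4+153y^3+327y^2-1194y-2520 = (-3y^2+9y+105)(y^3+4y^2-4y-16) + (-105y^2-630y-840)
  y^3+4y^2-4y-16 = (-(1/105)y+2/105)(-105y^2-630y-840) + (0)
Last nonzero remainder: -105y^2-630y-840. Dividing through by -105 gives the monic gcd y^2+6y+8.
Then lcm(f, g) = f·g / gcd(f, g); expanding and making the result monic gives the answer.

y^6-y^5-53y^4-7y^3+616y^2+44y-1680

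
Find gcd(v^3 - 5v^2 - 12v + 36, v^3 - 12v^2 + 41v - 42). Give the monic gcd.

v - 2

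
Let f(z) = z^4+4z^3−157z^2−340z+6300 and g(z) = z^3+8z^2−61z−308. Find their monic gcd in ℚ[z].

Apply the Euclidean algorithm:
  z^4+4z^3−157z^2−340z+6300 = (z−4)(z^3+8z^2−61z−308) + (−64z^2−276z+5068)
  z^3+8z^2−61z−308 = (−(1/64)z−59/1024)(−64z^2−276z+5068) + ((585/256)z−4095/256)
  −64z^2−276z+5068 = (−(16384/585)z−185344/585)((585/256)z−4095/256) + (0)
Last nonzero remainder: (585/256)z−4095/256. Dividing through by 585/256 gives the monic gcd z−7.

z−7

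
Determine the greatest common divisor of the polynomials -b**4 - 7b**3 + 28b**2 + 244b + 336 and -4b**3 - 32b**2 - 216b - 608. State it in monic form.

Repeated division with remainder:
  -b**4 - 7b**3 + 28b**2 + 244b + 336 = ((1/4)b - 1/4)(-4b**3 - 32b**2 - 216b - 608) + (74b**2 + 342b + 184)
  -4b**3 - 32b**2 - 216b - 608 = (-(2/37)b - 250/1369)(74b**2 + 342b + 184) + (-(196588/1369)b - 786352/1369)
  74b**2 + 342b + 184 = (-(50653/98294)b - 31487/98294)(-(196588/1369)b - 786352/1369) + (0)
Last nonzero remainder: -(196588/1369)b - 786352/1369. Dividing through by -196588/1369 gives the monic gcd b + 4.

b + 4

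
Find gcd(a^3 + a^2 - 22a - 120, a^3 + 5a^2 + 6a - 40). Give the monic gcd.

Apply the Euclidean algorithm:
  a^3 + a^2 - 22a - 120 = (a^3 + 5a^2 + 6a - 40) + (-4a^2 - 28a - 80)
  a^3 + 5a^2 + 6a - 40 = (-(1/4)a + 1/2)(-4a^2 - 28a - 80) + (0)
Last nonzero remainder: -4a^2 - 28a - 80. Dividing through by -4 gives the monic gcd a^2 + 7a + 20.

a^2 + 7a + 20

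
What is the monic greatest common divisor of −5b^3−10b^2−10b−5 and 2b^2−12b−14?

b+1

Repeated division with remainder:
  −5b^3−10b^2−10b−5 = (−(5/2)b−20)(2b^2−12b−14) + (−285b−285)
  2b^2−12b−14 = (−(2/285)b+14/285)(−285b−285) + (0)
Last nonzero remainder: −285b−285. Dividing through by −285 gives the monic gcd b+1.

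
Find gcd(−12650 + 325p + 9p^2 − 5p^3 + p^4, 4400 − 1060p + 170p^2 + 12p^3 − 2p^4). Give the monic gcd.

−110 − p + p^2

Apply the Euclidean algorithm:
  p^4 − 5p^3 + 9p^2 + 325p − 12650 = (−1/2)(−2p^4 + 12p^3 + 170p^2 − 1060p + 4400) + (p^3 + 94p^2 − 205p − 10450)
  −2p^4 + 12p^3 + 170p^2 − 1060p + 4400 = (−2p + 200)(p^3 + 94p^2 − 205p − 10450) + (−19040p^2 + 19040p + 2094400)
  p^3 + 94p^2 − 205p − 10450 = (−(1/19040)p − 19/3808)(−19040p^2 + 19040p + 2094400) + (0)
Last nonzero remainder: −19040p^2 + 19040p + 2094400. Dividing through by −19040 gives the monic gcd p^2 − p − 110.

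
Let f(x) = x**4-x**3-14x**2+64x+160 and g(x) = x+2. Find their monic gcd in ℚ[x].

x+2

By polynomial division,
  x**4-x**3-14x**2+64x+160 = (x**3-3x**2-8x+80)(x+2) + (0)
The last nonzero remainder x+2 is already monic.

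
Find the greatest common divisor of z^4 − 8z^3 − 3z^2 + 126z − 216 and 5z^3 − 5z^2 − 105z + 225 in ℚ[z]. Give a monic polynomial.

Apply the Euclidean algorithm:
  z^4 − 8z^3 − 3z^2 + 126z − 216 = ((1/5)z − 7/5)(5z^3 − 5z^2 − 105z + 225) + (11z^2 − 66z + 99)
  5z^3 − 5z^2 − 105z + 225 = ((5/11)z + 25/11)(11z^2 − 66z + 99) + (0)
Last nonzero remainder: 11z^2 − 66z + 99. Dividing through by 11 gives the monic gcd z^2 − 6z + 9.

z^2 − 6z + 9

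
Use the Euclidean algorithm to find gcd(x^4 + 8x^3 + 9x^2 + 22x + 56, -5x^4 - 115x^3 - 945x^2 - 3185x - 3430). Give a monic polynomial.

x^2 + 9x + 14

Repeated division with remainder:
  x^4 + 8x^3 + 9x^2 + 22x + 56 = (-1/5)(-5x^4 - 115x^3 - 945x^2 - 3185x - 3430) + (-15x^3 - 180x^2 - 615x - 630)
  -5x^4 - 115x^3 - 945x^2 - 3185x - 3430 = ((1/3)x + 11/3)(-15x^3 - 180x^2 - 615x - 630) + (-80x^2 - 720x - 1120)
  -15x^3 - 180x^2 - 615x - 630 = ((3/16)x + 9/16)(-80x^2 - 720x - 1120) + (0)
Last nonzero remainder: -80x^2 - 720x - 1120. Dividing through by -80 gives the monic gcd x^2 + 9x + 14.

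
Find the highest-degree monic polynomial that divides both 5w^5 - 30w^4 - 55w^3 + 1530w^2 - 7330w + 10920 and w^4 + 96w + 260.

w^2 - 6w + 26

Euclidean algorithm in ℚ[w]:
  5w^5 - 30w^4 - 55w^3 + 1530w^2 - 7330w + 10920 = (5w - 30)(w^4 + 96w + 260) + (-55w^3 + 1050w^2 - 5750w + 18720)
  w^4 + 96w + 260 = (-(1/55)w - 42/121)(-55w^3 + 1050w^2 - 5750w + 18720) + ((31450/121)w^2 - (188700/121)w + 817700/121)
  -55w^3 + 1050w^2 - 5750w + 18720 = (-(1331/6290)w + 8712/3145)((31450/121)w^2 - (188700/121)w + 817700/121) + (0)
Last nonzero remainder: (31450/121)w^2 - (188700/121)w + 817700/121. Dividing through by 31450/121 gives the monic gcd w^2 - 6w + 26.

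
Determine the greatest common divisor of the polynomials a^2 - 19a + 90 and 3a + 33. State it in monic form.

1

By polynomial division,
  a^2 - 19a + 90 = ((1/3)a - 10)(3a + 33) + (420)
  3a + 33 = ((1/140)a + 11/140)(420) + (0)
The last nonzero remainder is the constant 420, so the polynomials are coprime and gcd = 1.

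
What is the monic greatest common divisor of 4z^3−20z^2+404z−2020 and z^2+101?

z^2+101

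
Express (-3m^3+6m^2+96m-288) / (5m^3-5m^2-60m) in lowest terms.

(-3m^2-6m+72)/(5m^2+15m)

Repeated division with remainder:
  -3m^3+6m^2+96m-288 = (-3/5)(5m^3-5m^2-60m) + (3m^2+60m-288)
  5m^3-5m^2-60m = ((5/3)m-35)(3m^2+60m-288) + (2520m-10080)
  3m^2+60m-288 = ((1/840)m+1/35)(2520m-10080) + (0)
Last nonzero remainder: 2520m-10080. Dividing through by 2520 gives the monic gcd m-4.
Cancel m-4 from numerator and denominator to get the reduced form.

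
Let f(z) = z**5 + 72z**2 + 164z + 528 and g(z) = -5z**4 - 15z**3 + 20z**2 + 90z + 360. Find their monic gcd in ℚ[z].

z**3 + 6z**2 + 14z + 24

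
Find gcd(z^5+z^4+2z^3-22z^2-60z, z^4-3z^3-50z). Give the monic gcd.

Euclidean algorithm in ℚ[z]:
  z^5+z^4+2z^3-22z^2-60z = (z+4)(z^4-3z^3-50z) + (14z^3+28z^2+140z)
  z^4-3z^3-50z = ((1/14)z-5/14)(14z^3+28z^2+140z) + (0)
Last nonzero remainder: 14z^3+28z^2+140z. Dividing through by 14 gives the monic gcd z^3+2z^2+10z.

z^3+2z^2+10z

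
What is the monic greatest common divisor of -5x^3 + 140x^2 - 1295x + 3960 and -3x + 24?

By polynomial division,
  -5x^3 + 140x^2 - 1295x + 3960 = ((5/3)x^2 - (100/3)x + 165)(-3x + 24) + (0)
Last nonzero remainder: -3x + 24. Dividing through by -3 gives the monic gcd x - 8.

x - 8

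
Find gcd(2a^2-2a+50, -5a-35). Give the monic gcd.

1

Repeated division with remainder:
  2a^2-2a+50 = (-(2/5)a+16/5)(-5a-35) + (162)
  -5a-35 = (-(5/162)a-35/162)(162) + (0)
The last nonzero remainder is the constant 162, so the polynomials are coprime and gcd = 1.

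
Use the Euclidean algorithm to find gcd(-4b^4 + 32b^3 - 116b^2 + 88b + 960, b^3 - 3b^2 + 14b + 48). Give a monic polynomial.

By polynomial division,
  -4b^4 + 32b^3 - 116b^2 + 88b + 960 = (-4b + 20)(b^3 - 3b^2 + 14b + 48) + (0)
The last nonzero remainder b^3 - 3b^2 + 14b + 48 is already monic.

b^3 - 3b^2 + 14b + 48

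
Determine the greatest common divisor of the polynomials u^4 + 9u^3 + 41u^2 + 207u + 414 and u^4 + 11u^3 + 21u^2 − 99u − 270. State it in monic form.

u^2 + 9u + 18

Euclidean algorithm in ℚ[u]:
  u^4 + 9u^3 + 41u^2 + 207u + 414 = (u^4 + 11u^3 + 21u^2 − 99u − 270) + (−2u^3 + 20u^2 + 306u + 684)
  u^4 + 11u^3 + 21u^2 − 99u − 270 = (−(1/2)u − 21/2)(−2u^3 + 20u^2 + 306u + 684) + (384u^2 + 3456u + 6912)
  −2u^3 + 20u^2 + 306u + 684 = (−(1/192)u + 19/192)(384u^2 + 3456u + 6912) + (0)
Last nonzero remainder: 384u^2 + 3456u + 6912. Dividing through by 384 gives the monic gcd u^2 + 9u + 18.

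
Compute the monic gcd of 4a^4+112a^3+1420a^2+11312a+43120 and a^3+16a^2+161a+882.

Apply the Euclidean algorithm:
  4a^4+112a^3+1420a^2+11312a+43120 = (4a+48)(a^3+16a^2+161a+882) + (8a^2+56a+784)
  a^3+16a^2+161a+882 = ((1/8)a+9/8)(8a^2+56a+784) + (0)
Last nonzero remainder: 8a^2+56a+784. Dividing through by 8 gives the monic gcd a^2+7a+98.

a^2+7a+98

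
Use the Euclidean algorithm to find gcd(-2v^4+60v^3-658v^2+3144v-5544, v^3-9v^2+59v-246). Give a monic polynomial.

v-6

Apply the Euclidean algorithm:
  -2v^4+60v^3-658v^2+3144v-5544 = (-2v+42)(v^3-9v^2+59v-246) + (-162v^2+174v+4788)
  v^3-9v^2+59v-246 = (-(1/162)v+107/2187)(-162v^2+174v+4788) + ((58351/729)v-116702/243)
  -162v^2+174v+4788 = (-(118098/58351)v-581742/58351)((58351/729)v-116702/243) + (0)
Last nonzero remainder: (58351/729)v-116702/243. Dividing through by 58351/729 gives the monic gcd v-6.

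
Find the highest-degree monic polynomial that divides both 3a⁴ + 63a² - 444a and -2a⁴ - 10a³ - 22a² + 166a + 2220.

Euclidean algorithm in ℚ[a]:
  3a⁴ + 63a² - 444a = (-3/2)(-2a⁴ - 10a³ - 22a² + 166a + 2220) + (-15a³ + 30a² - 195a + 3330)
  -2a⁴ - 10a³ - 22a² + 166a + 2220 = ((2/15)a + 14/15)(-15a³ + 30a² - 195a + 3330) + (-24a² - 96a - 888)
  -15a³ + 30a² - 195a + 3330 = ((5/8)a - 15/4)(-24a² - 96a - 888) + (0)
Last nonzero remainder: -24a² - 96a - 888. Dividing through by -24 gives the monic gcd a² + 4a + 37.

a² + 4a + 37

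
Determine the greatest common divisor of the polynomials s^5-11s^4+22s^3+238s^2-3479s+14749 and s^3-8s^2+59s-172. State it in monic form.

s^2-4s+43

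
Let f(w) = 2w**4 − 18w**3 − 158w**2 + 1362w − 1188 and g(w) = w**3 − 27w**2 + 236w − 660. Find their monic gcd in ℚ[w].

Euclidean algorithm in ℚ[w]:
  2w**4 − 18w**3 − 158w**2 + 1362w − 1188 = (2w + 36)(w**3 − 27w**2 + 236w − 660) + (342w**2 − 5814w + 22572)
  w**3 − 27w**2 + 236w − 660 = ((1/342)w − 5/171)(342w**2 − 5814w + 22572) + (0)
Last nonzero remainder: 342w**2 − 5814w + 22572. Dividing through by 342 gives the monic gcd w**2 − 17w + 66.

w**2 − 17w + 66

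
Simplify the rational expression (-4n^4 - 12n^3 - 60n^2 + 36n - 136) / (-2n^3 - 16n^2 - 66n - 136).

(2n^2 - 2n + 4)/(n + 4)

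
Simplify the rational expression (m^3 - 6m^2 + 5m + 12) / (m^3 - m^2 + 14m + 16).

Repeated division with remainder:
  m^3 - 6m^2 + 5m + 12 = (m^3 - m^2 + 14m + 16) + (-5m^2 - 9m - 4)
  m^3 - m^2 + 14m + 16 = (-(1/5)m + 14/25)(-5m^2 - 9m - 4) + ((456/25)m + 456/25)
  -5m^2 - 9m - 4 = (-(125/456)m - 25/114)((456/25)m + 456/25) + (0)
Last nonzero remainder: (456/25)m + 456/25. Dividing through by 456/25 gives the monic gcd m + 1.
Cancel m + 1 from numerator and denominator to get the reduced form.

(m^2 - 7m + 12)/(m^2 - 2m + 16)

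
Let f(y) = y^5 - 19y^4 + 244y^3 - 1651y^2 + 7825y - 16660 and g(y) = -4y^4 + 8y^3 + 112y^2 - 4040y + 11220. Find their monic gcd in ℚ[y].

y^2 - 10y + 85

Repeated division with remainder:
  y^5 - 19y^4 + 244y^3 - 1651y^2 + 7825y - 16660 = (-(1/4)y + 17/4)(-4y^4 + 8y^3 + 112y^2 - 4040y + 11220) + (238y^3 - 3137y^2 + 27800y - 64345)
  -4y^4 + 8y^3 + 112y^2 - 4040y + 11220 = (-(2/119)y - 2661/14161)(238y^3 - 3137y^2 + 27800y - 64345) + (-(145125/14161)y^2 + (1451250/14161)y - 725625/833)
  238y^3 - 3137y^2 + 27800y - 64345 = (-(3370318/145125)y + 10719877/145125)(-(145125/14161)y^2 + (1451250/14161)y - 725625/833) + (0)
Last nonzero remainder: -(145125/14161)y^2 + (1451250/14161)y - 725625/833. Dividing through by -145125/14161 gives the monic gcd y^2 - 10y + 85.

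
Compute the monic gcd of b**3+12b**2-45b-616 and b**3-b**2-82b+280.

b-7

Euclidean algorithm in ℚ[b]:
  b**3+12b**2-45b-616 = (b**3-b**2-82b+280) + (13b**2+37b-896)
  b**3-b**2-82b+280 = ((1/13)b-50/169)(13b**2+37b-896) + (-(360/169)b+2520/169)
  13b**2+37b-896 = (-(2197/360)b-2704/45)(-(360/169)b+2520/169) + (0)
Last nonzero remainder: -(360/169)b+2520/169. Dividing through by -360/169 gives the monic gcd b-7.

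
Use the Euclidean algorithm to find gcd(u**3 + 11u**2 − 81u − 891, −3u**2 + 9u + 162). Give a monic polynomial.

Repeated division with remainder:
  u**3 + 11u**2 − 81u − 891 = (−(1/3)u − 14/3)(−3u**2 + 9u + 162) + (15u − 135)
  −3u**2 + 9u + 162 = (−(1/5)u − 6/5)(15u − 135) + (0)
Last nonzero remainder: 15u − 135. Dividing through by 15 gives the monic gcd u − 9.

u − 9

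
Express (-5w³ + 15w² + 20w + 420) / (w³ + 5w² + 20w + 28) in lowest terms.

(-5w + 30)/(w + 2)

Repeated division with remainder:
  -5w³ + 15w² + 20w + 420 = (-5)(w³ + 5w² + 20w + 28) + (40w² + 120w + 560)
  w³ + 5w² + 20w + 28 = ((1/40)w + 1/20)(40w² + 120w + 560) + (0)
Last nonzero remainder: 40w² + 120w + 560. Dividing through by 40 gives the monic gcd w² + 3w + 14.
Cancel w² + 3w + 14 from numerator and denominator to get the reduced form.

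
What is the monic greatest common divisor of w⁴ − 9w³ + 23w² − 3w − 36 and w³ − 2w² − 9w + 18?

w − 3

Apply the Euclidean algorithm:
  w⁴ − 9w³ + 23w² − 3w − 36 = (w − 7)(w³ − 2w² − 9w + 18) + (18w² − 84w + 90)
  w³ − 2w² − 9w + 18 = ((1/18)w + 4/27)(18w² − 84w + 90) + (−(14/9)w + 14/3)
  18w² − 84w + 90 = (−(81/7)w + 135/7)(−(14/9)w + 14/3) + (0)
Last nonzero remainder: −(14/9)w + 14/3. Dividing through by −14/9 gives the monic gcd w − 3.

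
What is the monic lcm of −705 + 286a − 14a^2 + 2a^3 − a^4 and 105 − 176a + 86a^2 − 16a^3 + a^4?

Repeated division with remainder:
  −a^4 + 2a^3 − 14a^2 + 286a − 705 = (−1)(a^4 − 16a^3 + 86a^2 − 176a + 105) + (−14a^3 + 72a^2 + 110a − 600)
  a^4 − 16a^3 + 86a^2 − 176a + 105 = (−(1/14)a + 38/49)(−14a^3 + 72a^2 + 110a − 600) + ((1863/49)a^2 − (14904/49)a + 27945/49)
  −14a^3 + 72a^2 + 110a − 600 = (−(686/1863)a − 1960/1863)((1863/49)a^2 − (14904/49)a + 27945/49) + (0)
Last nonzero remainder: (1863/49)a^2 − (14904/49)a + 27945/49. Dividing through by 1863/49 gives the monic gcd a^2 − 8a + 15.
Then lcm(f, g) = f·g / gcd(f, g); expanding and making the result monic gives the answer.

4935 − 7642a + 3091a^2 − 412a^3 + 37a^4 − 10a^5 + a^6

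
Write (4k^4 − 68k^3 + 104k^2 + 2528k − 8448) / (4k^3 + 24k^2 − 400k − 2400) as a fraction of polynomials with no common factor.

Euclidean algorithm in ℚ[k]:
  4k^4 − 68k^3 + 104k^2 + 2528k − 8448 = (k − 23)(4k^3 + 24k^2 − 400k − 2400) + (1056k^2 − 4272k − 63648)
  4k^3 + 24k^2 − 400k − 2400 = ((1/264)k + 221/5808)(1056k^2 − 4272k − 63648) + ((441/121)k + 2646/121)
  1056k^2 − 4272k − 63648 = ((42592/147)k − 427856/147)((441/121)k + 2646/121) + (0)
Last nonzero remainder: (441/121)k + 2646/121. Dividing through by 441/121 gives the monic gcd k + 6.
Cancel k + 6 from numerator and denominator to get the reduced form.

(k^3 − 23k^2 + 164k − 352)/(k^2 − 100)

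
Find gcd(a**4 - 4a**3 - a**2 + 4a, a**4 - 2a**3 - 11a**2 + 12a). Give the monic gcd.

a**3 - 5a**2 + 4a

Euclidean algorithm in ℚ[a]:
  a**4 - 4a**3 - a**2 + 4a = (a**4 - 2a**3 - 11a**2 + 12a) + (-2a**3 + 10a**2 - 8a)
  a**4 - 2a**3 - 11a**2 + 12a = (-(1/2)a - 3/2)(-2a**3 + 10a**2 - 8a) + (0)
Last nonzero remainder: -2a**3 + 10a**2 - 8a. Dividing through by -2 gives the monic gcd a**3 - 5a**2 + 4a.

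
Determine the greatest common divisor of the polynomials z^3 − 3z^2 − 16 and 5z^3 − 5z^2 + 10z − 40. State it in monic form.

z^2 + z + 4

Repeated division with remainder:
  z^3 − 3z^2 − 16 = (1/5)(5z^3 − 5z^2 + 10z − 40) + (−2z^2 − 2z − 8)
  5z^3 − 5z^2 + 10z − 40 = (−(5/2)z + 5)(−2z^2 − 2z − 8) + (0)
Last nonzero remainder: −2z^2 − 2z − 8. Dividing through by −2 gives the monic gcd z^2 + z + 4.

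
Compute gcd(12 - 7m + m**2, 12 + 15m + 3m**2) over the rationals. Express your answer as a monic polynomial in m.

1

Euclidean algorithm in ℚ[m]:
  m**2 - 7m + 12 = (1/3)(3m**2 + 15m + 12) + (-12m + 8)
  3m**2 + 15m + 12 = (-(1/4)m - 17/12)(-12m + 8) + (70/3)
  -12m + 8 = (-(18/35)m + 12/35)(70/3) + (0)
The last nonzero remainder is the constant 70/3, so the polynomials are coprime and gcd = 1.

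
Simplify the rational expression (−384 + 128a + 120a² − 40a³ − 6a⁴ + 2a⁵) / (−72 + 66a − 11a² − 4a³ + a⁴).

By polynomial division,
  2a⁵ − 6a⁴ − 40a³ + 120a² + 128a − 384 = (2a + 2)(a⁴ − 4a³ − 11a² + 66a − 72) + (−10a³ + 10a² + 140a − 240)
  a⁴ − 4a³ − 11a² + 66a − 72 = (−(1/10)a + 3/10)(−10a³ + 10a² + 140a − 240) + (0)
Last nonzero remainder: −10a³ + 10a² + 140a − 240. Dividing through by −10 gives the monic gcd a³ − a² − 14a + 24.
Cancel a³ − a² − 14a + 24 from numerator and denominator to get the reduced form.

(−16 − 4a + 2a²)/(−3 + a)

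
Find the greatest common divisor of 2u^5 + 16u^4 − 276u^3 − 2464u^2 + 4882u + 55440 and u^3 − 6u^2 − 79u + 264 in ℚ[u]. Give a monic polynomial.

Repeated division with remainder:
  2u^5 + 16u^4 − 276u^3 − 2464u^2 + 4882u + 55440 = (2u^2 + 28u + 50)(u^3 − 6u^2 − 79u + 264) + (−480u^2 + 1440u + 42240)
  u^3 − 6u^2 − 79u + 264 = (−(1/480)u + 1/160)(−480u^2 + 1440u + 42240) + (0)
Last nonzero remainder: −480u^2 + 1440u + 42240. Dividing through by −480 gives the monic gcd u^2 − 3u − 88.

u^2 − 3u − 88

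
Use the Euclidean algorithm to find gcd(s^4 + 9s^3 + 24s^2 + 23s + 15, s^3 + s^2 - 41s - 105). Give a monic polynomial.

Euclidean algorithm in ℚ[s]:
  s^4 + 9s^3 + 24s^2 + 23s + 15 = (s + 8)(s^3 + s^2 - 41s - 105) + (57s^2 + 456s + 855)
  s^3 + s^2 - 41s - 105 = ((1/57)s - 7/57)(57s^2 + 456s + 855) + (0)
Last nonzero remainder: 57s^2 + 456s + 855. Dividing through by 57 gives the monic gcd s^2 + 8s + 15.

s^2 + 8s + 15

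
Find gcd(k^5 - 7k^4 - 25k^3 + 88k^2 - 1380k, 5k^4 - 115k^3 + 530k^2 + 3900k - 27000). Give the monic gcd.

k^2 - 4k - 60

Repeated division with remainder:
  k^5 - 7k^4 - 25k^3 + 88k^2 - 1380k = ((1/5)k + 16/5)(5k^4 - 115k^3 + 530k^2 + 3900k - 27000) + (237k^3 - 2388k^2 - 8460k + 86400)
  5k^4 - 115k^3 + 530k^2 + 3900k - 27000 = ((5/237)k - 5105/18723)(237k^3 - 2388k^2 - 8460k + 86400) + ((358050/6241)k^2 - (1432200/6241)k - 21483000/6241)
  237k^3 - 2388k^2 - 8460k + 86400 = ((493039/119350)k - 299568/11935)((358050/6241)k^2 - (1432200/6241)k - 21483000/6241) + (0)
Last nonzero remainder: (358050/6241)k^2 - (1432200/6241)k - 21483000/6241. Dividing through by 358050/6241 gives the monic gcd k^2 - 4k - 60.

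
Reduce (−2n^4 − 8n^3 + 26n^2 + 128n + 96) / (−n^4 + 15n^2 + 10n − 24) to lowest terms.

Repeated division with remainder:
  −2n^4 − 8n^3 + 26n^2 + 128n + 96 = (2)(−n^4 + 15n^2 + 10n − 24) + (−8n^3 − 4n^2 + 108n + 144)
  −n^4 + 15n^2 + 10n − 24 = ((1/8)n − 1/16)(−8n^3 − 4n^2 + 108n + 144) + ((5/4)n^2 − (5/4)n − 15)
  −8n^3 − 4n^2 + 108n + 144 = (−(32/5)n − 48/5)((5/4)n^2 − (5/4)n − 15) + (0)
Last nonzero remainder: (5/4)n^2 − (5/4)n − 15. Dividing through by 5/4 gives the monic gcd n^2 − n − 12.
Cancel n^2 − n − 12 from numerator and denominator to get the reduced form.

(2n^2 + 10n + 8)/(n^2 + n − 2)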